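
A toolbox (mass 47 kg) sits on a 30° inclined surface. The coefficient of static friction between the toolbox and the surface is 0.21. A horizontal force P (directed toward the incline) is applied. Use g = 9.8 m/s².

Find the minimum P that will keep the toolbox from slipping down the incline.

The toolbox tends to slide down (tan θ > μ_s), so at the point of impending slip friction acts up-slope at its limit: f = μ_s N.
Perpendicular to the incline: N = m g cos θ + P sin θ.
Along the incline: P cos θ + μ_s N = m g sin θ, i.e. P cos θ + μ_s (m g cos θ + P sin θ) = m g sin θ.
Solving, P (cos θ + μ_s sin θ) = m g (sin θ − μ_s cos θ), so P = 461×0.3181/0.971 = 151 N.

P_min ≈ 151 N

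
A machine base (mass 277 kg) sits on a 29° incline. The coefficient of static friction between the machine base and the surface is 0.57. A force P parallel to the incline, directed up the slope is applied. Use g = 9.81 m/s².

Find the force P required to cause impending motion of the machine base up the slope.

At impending motion up the slope, friction acts down-slope at its limit: f = μ_s N.
P is parallel to the surface, so N = m g cos θ = 2380 N.
Along the incline: P = m g sin θ + μ_s N = 1320 + 0.57×2380 = 2670 N.

P ≈ 2670 N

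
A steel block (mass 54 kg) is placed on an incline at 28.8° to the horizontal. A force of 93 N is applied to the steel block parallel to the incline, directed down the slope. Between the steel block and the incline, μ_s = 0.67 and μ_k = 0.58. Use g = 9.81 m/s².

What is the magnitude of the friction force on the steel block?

f ≈ 269 N (up the incline)

Perpendicular to the surface, N = m g cos θ = 54·9.81·cos 28.8° = 464.2 N.
The friction needed for equilibrium is m g sin θ + P = 255.2 + 93 = 348.2 N, measured positive up-slope.
The static-friction ceiling is μ_s N = 0.67 × 464.2 = 311 N.
|348.2| exceeds 311 N, so the steel block slips down-slope; friction is kinetic, f = μ_k N = 0.58×464.2 = 269 N.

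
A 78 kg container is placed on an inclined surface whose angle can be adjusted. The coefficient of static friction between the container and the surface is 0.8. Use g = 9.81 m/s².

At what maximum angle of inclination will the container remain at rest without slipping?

θ_max ≈ 38.7°

At the slip threshold, m g sin θ = μ_s · m g cos θ, so tan θ = μ_s.
θ_max = arctan(0.8) = 38.7°.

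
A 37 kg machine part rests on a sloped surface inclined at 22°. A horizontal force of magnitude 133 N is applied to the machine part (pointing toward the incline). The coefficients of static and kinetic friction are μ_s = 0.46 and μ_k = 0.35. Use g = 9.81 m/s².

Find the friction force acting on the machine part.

The horizontal push has a component P sin θ into the surface, so N = m g cos θ + P sin θ = 336.5 + 49.82 = 386.4 N.
Along the incline, the net driving force (taking up-slope positive) is P cos θ − m g sin θ = 123.3 − 136 = -12.66 N, so equilibrium requires friction f = 12.66 N (up-slope).
Maximum static friction: μ_s N = 0.46 × 386.4 = 177.7 N.
Since 12.66 N is within the 177.7 N limit, the machine part stays put and friction is exactly 12.7 N.

f ≈ 12.7 N (up the incline)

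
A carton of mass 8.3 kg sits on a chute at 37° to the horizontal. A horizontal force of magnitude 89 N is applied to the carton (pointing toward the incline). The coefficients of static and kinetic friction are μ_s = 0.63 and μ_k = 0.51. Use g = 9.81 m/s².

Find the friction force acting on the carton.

f ≈ 22.1 N (down the incline)

The horizontal push has a component P sin θ into the surface, so N = m g cos θ + P sin θ = 65.03 + 53.56 = 118.6 N.
Along the incline, the net driving force (taking up-slope positive) is P cos θ − m g sin θ = 71.08 − 49 = 22.08 N, so equilibrium requires friction f = -22.08 N (down-slope).
Maximum static friction: μ_s N = 0.63 × 118.6 = 74.71 N.
|f_req| = 22.08 ≤ 74.71 N → the carton is in equilibrium; friction equals the required value.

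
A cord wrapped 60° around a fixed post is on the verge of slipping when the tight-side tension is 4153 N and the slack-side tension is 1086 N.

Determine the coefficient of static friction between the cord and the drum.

T₂/T₁ = e^{μβ} → μ = ln(T₂/T₁)/β.
β = 60° = 1.047 rad.
μ = ln(4153/1086)/1.047 = ln(3.824)/1.047 = 1.28.

μ ≈ 1.28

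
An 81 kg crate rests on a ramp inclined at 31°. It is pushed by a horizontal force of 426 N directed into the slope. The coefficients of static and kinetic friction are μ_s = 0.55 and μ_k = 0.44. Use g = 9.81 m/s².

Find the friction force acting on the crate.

Resolve perpendicular to the incline: N = m g cos θ + P sin θ = 81×9.81×cos 31° + 426×sin 31° = 900.5 N.
Parallel to the incline: P cos θ − m g sin θ = 365.2 − 409.3 = -44.1 N; the friction needed to balance this is 44.1 N acting up the slope.
The limit of static friction is μ_s N = 495.3 N.
Since 44.1 N is within the 495.3 N limit, the crate stays put and friction is exactly 44.1 N.

f ≈ 44.1 N (up the incline)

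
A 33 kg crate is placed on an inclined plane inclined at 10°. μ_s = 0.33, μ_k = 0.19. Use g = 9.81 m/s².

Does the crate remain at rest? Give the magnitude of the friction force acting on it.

f ≈ 56.2 N

N = m g cos θ = 319 N.
Down-slope weight component: m g sin θ = 56.2 N.
μ_s N = 105 N.
56.2 ≤ 105 N, so it stays put; friction = 56.2 N.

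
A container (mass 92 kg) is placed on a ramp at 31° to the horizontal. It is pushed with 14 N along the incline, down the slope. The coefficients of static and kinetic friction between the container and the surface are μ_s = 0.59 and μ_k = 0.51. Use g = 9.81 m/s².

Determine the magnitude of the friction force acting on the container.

Normal force: N = m g cos θ = 92 × 9.81 × cos 31° = 773.6 N.
The friction needed for equilibrium is m g sin θ + P = 464.8 + 14 = 478.8 N, measured positive up-slope.
Static friction can supply at most μ_s N = 456.4 N.
Since |478.8| > 456.4 N, static friction cannot hold it; the container slides down the incline and kinetic friction applies: f = μ_k N = 0.51 × 773.6 = 395 N.

f ≈ 395 N (up the incline)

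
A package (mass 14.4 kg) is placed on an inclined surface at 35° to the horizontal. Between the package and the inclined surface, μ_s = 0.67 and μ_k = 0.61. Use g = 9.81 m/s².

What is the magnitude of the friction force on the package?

The normal reaction is N = m g cos θ = 115.7 N.
Along the slope the weight component is m g sin θ = 81.03 N; friction must supply exactly this, acting up-slope.
Static friction can supply at most μ_s N = 77.53 N.
|81.03| exceeds 77.53 N, so the package slips down-slope; friction is kinetic, f = μ_k N = 0.61×115.7 = 70.6 N.

f ≈ 70.6 N (up the incline)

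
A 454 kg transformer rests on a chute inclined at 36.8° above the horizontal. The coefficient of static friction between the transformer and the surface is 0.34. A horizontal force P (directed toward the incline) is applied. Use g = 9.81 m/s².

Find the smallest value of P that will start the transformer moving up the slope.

P ≈ 6500 N

At impending motion up the slope, friction acts down-slope at its limit: f = μ_s N.
Perpendicular to the incline: N = m g cos θ + P sin θ.
Along the incline: P cos θ = m g sin θ + μ_s N = m g sin θ + μ_s (m g cos θ + P sin θ).
Solving, P (cos θ − μ_s sin θ) = m g (sin θ + μ_s cos θ), so P = 454×9.81×(sin 36.8° + 0.34 cos 36.8°)/(cos 36.8° − 0.34 sin 36.8°) = 4450×0.8713/0.5971 = 6500 N.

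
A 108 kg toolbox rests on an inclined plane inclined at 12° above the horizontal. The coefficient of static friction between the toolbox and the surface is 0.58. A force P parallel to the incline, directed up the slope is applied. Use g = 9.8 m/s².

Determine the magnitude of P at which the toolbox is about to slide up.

At impending motion up the slope, friction acts down-slope at its limit: f = μ_s N.
P is parallel to the surface, so N = m g cos θ = 1040 N.
Along the incline: P = m g sin θ + μ_s N = 220 + 0.58×1040 = 821 N.

P ≈ 821 N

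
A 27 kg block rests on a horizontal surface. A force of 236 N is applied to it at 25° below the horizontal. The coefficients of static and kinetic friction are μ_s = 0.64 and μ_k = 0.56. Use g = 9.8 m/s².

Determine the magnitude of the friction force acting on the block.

Vertical equilibrium gives N = m g + P sin α = 364.3 N.
For equilibrium, f = P cos α = 236×cos 25° = 213.9 N.
The static-friction limit is μ_s N = 233.2 N.
213.9 ≤ 233.2 N → static; friction equals the required 214 N.

f ≈ 214 N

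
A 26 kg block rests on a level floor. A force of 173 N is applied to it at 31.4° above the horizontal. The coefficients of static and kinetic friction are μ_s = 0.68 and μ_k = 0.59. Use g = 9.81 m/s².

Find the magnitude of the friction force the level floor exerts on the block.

N = m g − P sin α = 255.1 − 173×sin 31.4° = 164.9 N.
Horizontally, friction must balance P cos α = 147.7 N.
The static-friction limit is μ_s N = 112.1 N.
147.7 > 112.1 N → the block slides; f = μ_k N = 0.59×164.9 = 97.3 N.

f ≈ 97.3 N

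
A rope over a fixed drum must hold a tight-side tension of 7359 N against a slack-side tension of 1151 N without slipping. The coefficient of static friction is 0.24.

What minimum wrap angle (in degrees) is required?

β_min ≈ 443°

T₂/T₁ = e^{μβ} → β = ln(T₂/T₁)/μ.
β = ln(7359/1151)/0.24 = 1.855/0.24 = 7.73 rad.
In degrees: β = 7.73 × 180/π = 443°.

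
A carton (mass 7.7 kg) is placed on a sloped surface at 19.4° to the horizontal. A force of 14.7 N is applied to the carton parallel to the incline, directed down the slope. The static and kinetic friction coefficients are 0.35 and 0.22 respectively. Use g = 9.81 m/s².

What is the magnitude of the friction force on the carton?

The normal reaction is N = m g cos θ = 71.25 N.
The friction needed for equilibrium is m g sin θ + P = 25.09 + 14.7 = 39.79 N, measured positive up-slope.
Maximum static friction available: μ_s N = 0.35 × 71.25 = 24.94 N.
|39.79| exceeds 24.94 N, so the carton slips down-slope; friction is kinetic, f = μ_k N = 0.22×71.25 = 15.7 N.

f ≈ 15.7 N (up the incline)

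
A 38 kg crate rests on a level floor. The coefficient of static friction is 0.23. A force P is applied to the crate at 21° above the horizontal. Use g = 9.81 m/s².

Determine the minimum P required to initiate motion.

P ≈ 84.4 N

N = m g − P sin α (the pull lifts the crate).
At impending slip, P cos α = μ_s N = μ_s (m g − P sin α).
Solving: P (cos α + μ_s sin α) = μ_s m g → P = 0.23×373/(cos 21° + 0.23 sin 21°) = 85.7/1.016 = 84.4 N.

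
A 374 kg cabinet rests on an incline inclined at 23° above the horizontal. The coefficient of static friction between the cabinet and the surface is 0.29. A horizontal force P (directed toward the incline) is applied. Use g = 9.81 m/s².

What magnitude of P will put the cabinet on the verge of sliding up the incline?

P ≈ 2990 N

At impending motion up the slope, friction acts down-slope at its limit: f = μ_s N.
Perpendicular to the incline: N = m g cos θ + P sin θ.
Along the incline: P cos θ = m g sin θ + μ_s N = m g sin θ + μ_s (m g cos θ + P sin θ).
Solving, P (cos θ − μ_s sin θ) = m g (sin θ + μ_s cos θ), so P = 374×9.81×(sin 23° + 0.29 cos 23°)/(cos 23° − 0.29 sin 23°) = 3670×0.6577/0.8072 = 2990 N.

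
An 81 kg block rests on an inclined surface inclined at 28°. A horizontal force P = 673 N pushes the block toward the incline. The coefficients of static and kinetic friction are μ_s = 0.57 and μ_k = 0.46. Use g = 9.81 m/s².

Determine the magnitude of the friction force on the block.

f ≈ 221 N (down the incline)

Normal direction: N = m g cos θ + P sin θ = 1018 N.
Parallel to the incline: P cos θ − m g sin θ = 594.2 − 373 = 221.2 N; the friction needed to balance this is 221.2 N acting down the slope.
The limit of static friction is μ_s N = 580 N.
Since 221.2 N is within the 580 N limit, the block stays put and friction is exactly 221 N.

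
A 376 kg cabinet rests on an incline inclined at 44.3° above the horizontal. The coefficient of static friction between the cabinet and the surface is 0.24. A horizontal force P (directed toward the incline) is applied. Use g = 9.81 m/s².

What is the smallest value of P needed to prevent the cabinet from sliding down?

P_min ≈ 2200 N

The cabinet tends to slide down (tan θ > μ_s), so at the point of impending slip friction acts up-slope at its limit: f = μ_s N.
Perpendicular to the incline: N = m g cos θ + P sin θ.
Along the incline: P cos θ + μ_s N = m g sin θ, i.e. P cos θ + μ_s (m g cos θ + P sin θ) = m g sin θ.
Solving, P (cos θ + μ_s sin θ) = m g (sin θ − μ_s cos θ), so P = 3690×0.5266/0.8833 = 2200 N.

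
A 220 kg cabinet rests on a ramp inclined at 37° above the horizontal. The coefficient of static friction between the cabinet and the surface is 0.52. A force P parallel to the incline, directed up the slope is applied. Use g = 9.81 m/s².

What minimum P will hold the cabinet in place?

The cabinet tends to slide down (tan θ > μ_s), so at the point of impending slip friction acts up-slope at its limit: f = μ_s N.
P is parallel to the surface, so N = m g cos θ = 1720 N.
Along the incline: P + μ_s N = m g sin θ, so P = 1300 − 0.52×1720 = 403 N.

P_min ≈ 403 N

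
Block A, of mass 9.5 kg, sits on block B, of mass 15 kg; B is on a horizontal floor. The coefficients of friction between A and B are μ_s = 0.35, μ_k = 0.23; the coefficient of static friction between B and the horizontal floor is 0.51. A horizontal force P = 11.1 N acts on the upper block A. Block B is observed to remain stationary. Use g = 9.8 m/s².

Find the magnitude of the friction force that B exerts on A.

f ≈ 11.1 N

Normal force at the A–B interface: N₁ = m_A g = 93.1 N.
Maximum static friction on A from B: μ_s N₁ = 0.35×93.1 = 32.59 N.
Since P = 11.1 N ≤ 32.59 N, A does not slip on B; friction on A equals P = 11.1 N.
By Newton's third law B feels 11.1 N forward from A. With B stationary, the floor's static friction on B balances it: f₂ = 11.1 N (well within μ_s(m_A+m_B)g = 122.5 N).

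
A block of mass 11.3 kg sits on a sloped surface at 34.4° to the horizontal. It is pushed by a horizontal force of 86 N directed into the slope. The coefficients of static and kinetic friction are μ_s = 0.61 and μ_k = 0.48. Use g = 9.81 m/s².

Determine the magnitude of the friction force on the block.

f ≈ 8.33 N (down the incline)

Resolve perpendicular to the incline: N = m g cos θ + P sin θ = 11.3×9.81×cos 34.4° + 86×sin 34.4° = 140.1 N.
Parallel to the incline: P cos θ − m g sin θ = 70.96 − 62.63 = 8.331 N; the friction needed to balance this is 8.331 N acting down the slope.
Maximum static friction: μ_s N = 0.61 × 140.1 = 85.43 N.
|f_req| = 8.331 ≤ 85.43 N → the block is in equilibrium; friction equals the required value.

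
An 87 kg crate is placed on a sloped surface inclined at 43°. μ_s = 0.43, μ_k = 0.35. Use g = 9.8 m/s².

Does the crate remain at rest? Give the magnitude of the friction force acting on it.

f ≈ 218 N

N = m g cos θ = 624 N.
Down-slope weight component: m g sin θ = 581 N.
μ_s N = 268 N.
581 > 268 N, so it slides; kinetic friction f = μ_k N = 0.35×624 = 218 N.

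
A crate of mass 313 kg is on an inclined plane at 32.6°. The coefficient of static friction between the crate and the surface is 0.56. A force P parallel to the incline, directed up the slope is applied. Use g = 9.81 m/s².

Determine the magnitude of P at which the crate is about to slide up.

P ≈ 3100 N

At impending motion up the slope, friction acts down-slope at its limit: f = μ_s N.
P is parallel to the surface, so N = m g cos θ = 2590 N.
Along the incline: P = m g sin θ + μ_s N = 1650 + 0.56×2590 = 3100 N.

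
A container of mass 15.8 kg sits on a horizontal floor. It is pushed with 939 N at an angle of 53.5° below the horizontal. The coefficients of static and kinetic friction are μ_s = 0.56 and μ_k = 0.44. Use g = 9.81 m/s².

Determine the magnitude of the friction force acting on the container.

Vertical equilibrium gives N = m g + P sin α = 909.8 N.
For equilibrium, f = P cos α = 939×cos 53.5° = 558.5 N.
μ_s N = 0.56 × 909.8 = 509.5 N.
The required friction exceeds μ_s N, so the container moves and f = μ_k N = 400 N.

f ≈ 400 N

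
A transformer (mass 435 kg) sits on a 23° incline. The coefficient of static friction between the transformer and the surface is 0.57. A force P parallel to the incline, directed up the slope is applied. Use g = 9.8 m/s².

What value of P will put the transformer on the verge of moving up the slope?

P ≈ 3900 N

At impending motion up the slope, friction acts down-slope at its limit: f = μ_s N.
P is parallel to the surface, so N = m g cos θ = 3920 N.
Along the incline: P = m g sin θ + μ_s N = 1670 + 0.57×3920 = 3900 N.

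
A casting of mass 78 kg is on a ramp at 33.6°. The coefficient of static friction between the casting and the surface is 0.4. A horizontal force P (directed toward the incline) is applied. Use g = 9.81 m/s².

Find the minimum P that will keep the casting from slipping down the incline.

P_min ≈ 160 N

The casting tends to slide down (tan θ > μ_s), so at the point of impending slip friction acts up-slope at its limit: f = μ_s N.
Perpendicular to the incline: N = m g cos θ + P sin θ.
Along the incline: P cos θ + μ_s N = m g sin θ, i.e. P cos θ + μ_s (m g cos θ + P sin θ) = m g sin θ.
Solving, P (cos θ + μ_s sin θ) = m g (sin θ − μ_s cos θ), so P = 765×0.2202/1.054 = 160 N.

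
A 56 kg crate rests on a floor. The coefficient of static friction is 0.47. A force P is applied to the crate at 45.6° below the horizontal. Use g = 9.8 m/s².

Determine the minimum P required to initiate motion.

P ≈ 709 N

N = m g + P sin α (the push presses the crate into the floor).
At impending slip, P cos α = μ_s N = μ_s (m g + P sin α).
Solving: P (cos α − μ_s sin α) = μ_s m g → P = 0.47×549/(cos 45.6° − 0.47 sin 45.6°) = 258/0.3639 = 709 N.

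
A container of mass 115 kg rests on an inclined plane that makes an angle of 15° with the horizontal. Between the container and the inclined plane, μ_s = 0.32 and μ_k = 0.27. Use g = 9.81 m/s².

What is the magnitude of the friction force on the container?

f ≈ 292 N (up the incline)

The normal reaction is N = m g cos θ = 1090 N.
For equilibrium along the incline, friction must balance the weight component: f = m g sin θ = 292 N up the slope.
Maximum static friction available: μ_s N = 0.32 × 1090 = 348.7 N.
Since |292| ≤ 348.7 N, no slip — friction simply equals what equilibrium demands.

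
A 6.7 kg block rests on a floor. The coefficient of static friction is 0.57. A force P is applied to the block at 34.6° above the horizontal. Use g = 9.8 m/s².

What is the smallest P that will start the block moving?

P ≈ 32.6 N

N = m g − P sin α (the pull lifts the block).
At impending slip, P cos α = μ_s N = μ_s (m g − P sin α).
Solving: P (cos α + μ_s sin α) = μ_s m g → P = 0.57×65.7/(cos 34.6° + 0.57 sin 34.6°) = 37.4/1.147 = 32.6 N.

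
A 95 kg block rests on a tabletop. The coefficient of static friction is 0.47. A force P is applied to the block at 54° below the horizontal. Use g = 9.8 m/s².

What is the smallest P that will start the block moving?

N = m g + P sin α (the push presses the block into the tabletop).
At impending slip, P cos α = μ_s N = μ_s (m g + P sin α).
Solving: P (cos α − μ_s sin α) = μ_s m g → P = 0.47×931/(cos 54° − 0.47 sin 54°) = 438/0.2075 = 2110 N.

P ≈ 2110 N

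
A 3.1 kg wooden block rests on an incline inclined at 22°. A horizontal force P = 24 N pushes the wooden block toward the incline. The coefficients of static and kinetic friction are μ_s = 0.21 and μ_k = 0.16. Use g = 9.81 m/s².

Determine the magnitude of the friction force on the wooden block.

f ≈ 5.95 N (down the incline)

The horizontal push has a component P sin θ into the surface, so N = m g cos θ + P sin θ = 28.2 + 8.991 = 37.19 N.
Along the incline, the net driving force (taking up-slope positive) is P cos θ − m g sin θ = 22.25 − 11.39 = 10.86 N, so equilibrium requires friction f = -10.86 N (down-slope).
Maximum static friction: μ_s N = 0.21 × 37.19 = 7.809 N.
|f_req| = 10.86 > 7.809 N → the wooden block slides up the incline; f = μ_k N = 0.16 × 37.19 = 5.95 N.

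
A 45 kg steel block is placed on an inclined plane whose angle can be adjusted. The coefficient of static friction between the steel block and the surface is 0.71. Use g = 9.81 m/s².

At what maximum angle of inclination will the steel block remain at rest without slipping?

θ_max ≈ 35.4°

At the slip threshold, m g sin θ = μ_s · m g cos θ, so tan θ = μ_s.
θ_max = arctan(0.71) = 35.4°.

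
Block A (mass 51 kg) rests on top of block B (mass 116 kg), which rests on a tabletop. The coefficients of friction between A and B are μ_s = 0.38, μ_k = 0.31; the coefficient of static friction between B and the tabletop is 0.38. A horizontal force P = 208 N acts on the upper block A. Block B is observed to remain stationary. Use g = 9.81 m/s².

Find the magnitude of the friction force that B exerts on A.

The normal force B exerts on A is simply A's weight, N₁ = 500.3 N.
So the A–B interface can sustain at most μ_s N₁ = 190.1 N of static friction.
Since P = 208 N > 190.1 N, A slides on B; the A–B friction is kinetic: f₁ = μ_k N₁ = 0.31×500.3 = 155 N.
By Newton's third law B feels 155 N forward from A. With B stationary, the floor's static friction on B balances it: f₂ = 155 N (well within μ_s(m_A+m_B)g = 622.5 N).

f ≈ 155 N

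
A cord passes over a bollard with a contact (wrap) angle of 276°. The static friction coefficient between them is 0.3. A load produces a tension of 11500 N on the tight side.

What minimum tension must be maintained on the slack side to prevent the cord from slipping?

T_min ≈ 2710 N

Capstan equation at impending slip: T_tight/T_slack = e^{μβ}.
β = 276° = 4.817 rad; e^{μβ} = e^{0.3×4.817} = 4.242.
T_slack = T_tight / e^{μβ} = 11500 / 4.242 = 2710 N.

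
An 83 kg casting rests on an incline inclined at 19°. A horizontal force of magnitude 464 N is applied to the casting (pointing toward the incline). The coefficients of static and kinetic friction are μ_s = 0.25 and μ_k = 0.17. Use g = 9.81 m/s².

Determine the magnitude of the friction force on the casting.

Normal direction: N = m g cos θ + P sin θ = 920.9 N.
Along the incline, the net driving force (taking up-slope positive) is P cos θ − m g sin θ = 438.7 − 265.1 = 173.6 N, so equilibrium requires friction f = -173.6 N (down-slope).
The limit of static friction is μ_s N = 230.2 N.
|f_req| = 173.6 ≤ 230.2 N → the casting is in equilibrium; friction equals the required value.

f ≈ 174 N (down the incline)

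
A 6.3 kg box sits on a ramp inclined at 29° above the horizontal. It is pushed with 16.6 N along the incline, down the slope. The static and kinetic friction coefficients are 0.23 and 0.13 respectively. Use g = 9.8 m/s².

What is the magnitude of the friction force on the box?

Normal force: N = m g cos θ = 6.3 × 9.8 × cos 29° = 54 N.
For equilibrium along the incline the friction force must supply f = m g sin θ + P = 29.93 + 16.6 = 46.53 N (positive meaning up-slope).
Static friction can supply at most μ_s N = 12.42 N.
|46.53| exceeds 12.42 N, so the box slips down-slope; friction is kinetic, f = μ_k N = 0.13×54 = 7.02 N.

f ≈ 7.02 N (up the incline)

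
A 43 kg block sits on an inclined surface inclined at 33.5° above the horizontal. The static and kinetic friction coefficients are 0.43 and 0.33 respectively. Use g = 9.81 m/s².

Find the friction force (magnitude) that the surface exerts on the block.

The normal reaction is N = m g cos θ = 351.8 N.
Along the slope the weight component is m g sin θ = 232.8 N; friction must supply exactly this, acting up-slope.
Static friction can supply at most μ_s N = 151.3 N.
Since |232.8| > 151.3 N, static friction cannot hold it; the block slides down the incline and kinetic friction applies: f = μ_k N = 0.33 × 351.8 = 116 N.

f ≈ 116 N (up the incline)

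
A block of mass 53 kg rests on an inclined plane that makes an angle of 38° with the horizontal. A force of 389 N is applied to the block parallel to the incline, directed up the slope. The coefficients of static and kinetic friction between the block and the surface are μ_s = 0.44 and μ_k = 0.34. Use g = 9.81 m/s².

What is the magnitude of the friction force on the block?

The normal reaction is N = m g cos θ = 409.7 N.
The friction needed for equilibrium is m g sin θ − P = 320.1 − 389 = -68.9 N, measured positive up-slope.
Maximum static friction available: μ_s N = 0.44 × 409.7 = 180.3 N.
Since |-68.9| ≤ 180.3 N, no slip — friction simply equals what equilibrium demands.

f ≈ 68.9 N (down the incline)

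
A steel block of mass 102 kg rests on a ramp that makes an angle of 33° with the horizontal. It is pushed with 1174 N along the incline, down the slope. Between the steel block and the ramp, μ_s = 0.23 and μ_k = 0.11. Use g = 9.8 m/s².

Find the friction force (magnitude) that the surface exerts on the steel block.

Normal force: N = m g cos θ = 102 × 9.8 × cos 33° = 838.3 N.
Parallel to the incline, ΣF = 0 gives f = m g sin θ + P = 544.4 + 1174 = 1718 N (up-slope positive).
The static-friction ceiling is μ_s N = 0.23 × 838.3 = 192.8 N.
Since |1718| > 192.8 N, static friction cannot hold it; the steel block slides down the incline and kinetic friction applies: f = μ_k N = 0.11 × 838.3 = 92.2 N.

f ≈ 92.2 N (up the incline)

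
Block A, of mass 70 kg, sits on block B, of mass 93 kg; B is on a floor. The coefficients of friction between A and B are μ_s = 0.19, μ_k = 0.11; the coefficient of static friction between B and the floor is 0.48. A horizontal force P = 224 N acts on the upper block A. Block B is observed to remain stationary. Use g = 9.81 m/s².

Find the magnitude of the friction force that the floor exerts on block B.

Normal force at the A–B interface: N₁ = m_A g = 686.7 N.
So the A–B interface can sustain at most μ_s N₁ = 130.5 N of static friction.
Since P = 224 N > 130.5 N, A slides on B; the A–B friction is kinetic: f₁ = μ_k N₁ = 0.11×686.7 = 75.5 N.
By Newton's third law B feels 75.5 N forward from A. With B stationary, the floor's static friction on B balances it: f₂ = 75.5 N (well within μ_s(m_A+m_B)g = 767.5 N).

f ≈ 75.5 N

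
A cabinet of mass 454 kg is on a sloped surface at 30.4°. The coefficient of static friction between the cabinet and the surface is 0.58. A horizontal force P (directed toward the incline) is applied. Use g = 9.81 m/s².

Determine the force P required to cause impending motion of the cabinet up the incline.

P ≈ 7880 N

At impending motion up the slope, friction acts down-slope at its limit: f = μ_s N.
Perpendicular to the incline: N = m g cos θ + P sin θ.
Along the incline: P cos θ = m g sin θ + μ_s N = m g sin θ + μ_s (m g cos θ + P sin θ).
Solving, P (cos θ − μ_s sin θ) = m g (sin θ + μ_s cos θ), so P = 454×9.81×(sin 30.4° + 0.58 cos 30.4°)/(cos 30.4° − 0.58 sin 30.4°) = 4450×1.006/0.569 = 7880 N.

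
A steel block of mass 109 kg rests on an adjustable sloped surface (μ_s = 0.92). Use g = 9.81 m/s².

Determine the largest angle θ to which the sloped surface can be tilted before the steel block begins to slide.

θ_max ≈ 42.6°

At the slip threshold, m g sin θ = μ_s · m g cos θ, so tan θ = μ_s.
θ_max = arctan(0.92) = 42.6°.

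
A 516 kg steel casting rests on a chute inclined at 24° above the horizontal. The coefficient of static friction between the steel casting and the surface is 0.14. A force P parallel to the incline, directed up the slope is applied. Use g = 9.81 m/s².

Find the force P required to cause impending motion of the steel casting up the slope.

At impending motion up the slope, friction acts down-slope at its limit: f = μ_s N.
P is parallel to the surface, so N = m g cos θ = 4620 N.
Along the incline: P = m g sin θ + μ_s N = 2060 + 0.14×4620 = 2710 N.

P ≈ 2710 N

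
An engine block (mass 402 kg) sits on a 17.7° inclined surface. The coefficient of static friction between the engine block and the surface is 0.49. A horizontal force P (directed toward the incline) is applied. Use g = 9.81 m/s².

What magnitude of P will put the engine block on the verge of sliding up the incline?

At impending motion up the slope, friction acts down-slope at its limit: f = μ_s N.
Perpendicular to the incline: N = m g cos θ + P sin θ.
Along the incline: P cos θ = m g sin θ + μ_s N = m g sin θ + μ_s (m g cos θ + P sin θ).
Solving, P (cos θ − μ_s sin θ) = m g (sin θ + μ_s cos θ), so P = 402×9.81×(sin 17.7° + 0.49 cos 17.7°)/(cos 17.7° − 0.49 sin 17.7°) = 3940×0.7708/0.8037 = 3780 N.

P ≈ 3780 N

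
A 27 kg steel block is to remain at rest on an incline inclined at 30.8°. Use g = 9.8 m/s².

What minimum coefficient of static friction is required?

At the slip threshold m g sin θ = μ_s m g cos θ, so μ_s,min = tan θ.
μ_s,min = tan 30.8° = 0.596.

μ_s,min ≈ 0.596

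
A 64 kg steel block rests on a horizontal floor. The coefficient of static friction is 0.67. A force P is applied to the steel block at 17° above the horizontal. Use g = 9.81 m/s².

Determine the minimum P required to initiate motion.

N = m g − P sin α (the pull lifts the steel block).
At impending slip, P cos α = μ_s N = μ_s (m g − P sin α).
Solving: P (cos α + μ_s sin α) = μ_s m g → P = 0.67×628/(cos 17° + 0.67 sin 17°) = 421/1.152 = 365 N.

P ≈ 365 N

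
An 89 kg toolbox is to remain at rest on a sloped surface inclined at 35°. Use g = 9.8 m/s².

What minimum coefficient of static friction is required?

At the slip threshold m g sin θ = μ_s m g cos θ, so μ_s,min = tan θ.
μ_s,min = tan 35° = 0.7.

μ_s,min ≈ 0.7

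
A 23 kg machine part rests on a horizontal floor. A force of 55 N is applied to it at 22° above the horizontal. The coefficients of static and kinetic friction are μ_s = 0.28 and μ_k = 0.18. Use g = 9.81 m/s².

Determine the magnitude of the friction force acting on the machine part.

The vertical component of P reduces the normal force: N = m g − P sin α = 225.6 − 20.6 = 205 N.
For equilibrium, f = P cos α = 55×cos 22° = 51 N.
μ_s N = 0.28 × 205 = 57.41 N.
Since 51 N does not exceed the limit, the machine part stays at rest and f = 51 N.

f ≈ 51 N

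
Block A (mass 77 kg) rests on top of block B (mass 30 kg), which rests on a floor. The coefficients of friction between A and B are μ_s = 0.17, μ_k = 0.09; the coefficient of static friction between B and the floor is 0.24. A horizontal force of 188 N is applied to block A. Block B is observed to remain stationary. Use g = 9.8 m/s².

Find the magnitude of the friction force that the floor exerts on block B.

Between the blocks, N₁ = m_A g = 754.6 N.
So the A–B interface can sustain at most μ_s N₁ = 128.3 N of static friction.
Since P = 188 N > 128.3 N, A slides on B; the A–B friction is kinetic: f₁ = μ_k N₁ = 0.09×754.6 = 67.9 N.
By Newton's third law B feels 67.9 N forward from A. With B stationary, the floor's static friction on B balances it: f₂ = 67.9 N (well within μ_s(m_A+m_B)g = 251.7 N).

f ≈ 67.9 N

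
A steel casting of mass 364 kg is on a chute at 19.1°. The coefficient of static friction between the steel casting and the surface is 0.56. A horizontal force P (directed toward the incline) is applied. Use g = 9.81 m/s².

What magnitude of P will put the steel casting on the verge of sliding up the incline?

At impending motion up the slope, friction acts down-slope at its limit: f = μ_s N.
Perpendicular to the incline: N = m g cos θ + P sin θ.
Along the incline: P cos θ = m g sin θ + μ_s N = m g sin θ + μ_s (m g cos θ + P sin θ).
Solving, P (cos θ − μ_s sin θ) = m g (sin θ + μ_s cos θ), so P = 364×9.81×(sin 19.1° + 0.56 cos 19.1°)/(cos 19.1° − 0.56 sin 19.1°) = 3570×0.8564/0.7617 = 4010 N.

P ≈ 4010 N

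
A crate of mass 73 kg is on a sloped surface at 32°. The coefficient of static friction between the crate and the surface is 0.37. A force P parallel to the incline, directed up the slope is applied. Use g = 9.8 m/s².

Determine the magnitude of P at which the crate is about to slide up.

At impending motion up the slope, friction acts down-slope at its limit: f = μ_s N.
P is parallel to the surface, so N = m g cos θ = 607 N.
Along the incline: P = m g sin θ + μ_s N = 379 + 0.37×607 = 604 N.

P ≈ 604 N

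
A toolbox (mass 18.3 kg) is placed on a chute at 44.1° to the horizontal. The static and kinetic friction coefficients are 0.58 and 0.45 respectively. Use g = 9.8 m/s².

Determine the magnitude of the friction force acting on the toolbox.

f ≈ 58 N (up the incline)

Perpendicular to the surface, N = m g cos θ = 18.3·9.8·cos 44.1° = 128.8 N.
Along the slope the weight component is m g sin θ = 124.8 N; friction must supply exactly this, acting up-slope.
Static friction can supply at most μ_s N = 74.7 N.
|124.8| exceeds 74.7 N, so the toolbox slips down-slope; friction is kinetic, f = μ_k N = 0.45×128.8 = 58 N.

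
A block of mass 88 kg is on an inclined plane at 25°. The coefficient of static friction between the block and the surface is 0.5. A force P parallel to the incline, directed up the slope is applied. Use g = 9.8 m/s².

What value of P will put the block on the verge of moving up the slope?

At impending motion up the slope, friction acts down-slope at its limit: f = μ_s N.
P is parallel to the surface, so N = m g cos θ = 782 N.
Along the incline: P = m g sin θ + μ_s N = 364 + 0.5×782 = 755 N.

P ≈ 755 N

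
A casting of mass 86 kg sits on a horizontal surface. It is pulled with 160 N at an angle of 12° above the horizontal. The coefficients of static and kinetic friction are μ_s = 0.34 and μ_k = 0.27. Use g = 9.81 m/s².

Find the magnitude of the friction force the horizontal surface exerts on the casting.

The vertical component of P reduces the normal force: N = m g − P sin α = 843.7 − 33.27 = 810.4 N.
The horizontal driving force is P cos α = 156.5 N, so equilibrium needs friction f = 156.5 N.
The static-friction limit is μ_s N = 275.5 N.
Since 156.5 N does not exceed the limit, the casting stays at rest and f = 157 N.

f ≈ 157 N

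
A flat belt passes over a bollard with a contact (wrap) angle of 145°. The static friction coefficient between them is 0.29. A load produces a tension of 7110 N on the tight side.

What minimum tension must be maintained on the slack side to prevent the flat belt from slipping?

T_min ≈ 3410 N

Capstan equation at impending slip: T_tight/T_slack = e^{μβ}.
β = 145° = 2.531 rad; e^{μβ} = e^{0.29×2.531} = 2.083.
T_slack = T_tight / e^{μβ} = 7110 / 2.083 = 3410 N.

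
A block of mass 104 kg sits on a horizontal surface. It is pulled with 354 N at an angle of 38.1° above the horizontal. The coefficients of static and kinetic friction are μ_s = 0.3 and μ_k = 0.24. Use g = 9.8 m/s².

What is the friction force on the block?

f ≈ 192 N

The vertical component of P reduces the normal force: N = m g − P sin α = 1019 − 218.4 = 800.8 N.
For equilibrium, f = P cos α = 354×cos 38.1° = 278.6 N.
The static-friction limit is μ_s N = 240.2 N.
278.6 > 240.2 N → the block slides; f = μ_k N = 0.24×800.8 = 192 N.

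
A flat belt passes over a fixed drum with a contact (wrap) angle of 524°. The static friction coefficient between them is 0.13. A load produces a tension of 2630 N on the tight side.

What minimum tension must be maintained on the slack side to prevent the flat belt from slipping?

T_min ≈ 801 N

Capstan equation at impending slip: T_tight/T_slack = e^{μβ}.
β = 524° = 9.146 rad; e^{μβ} = e^{0.13×9.146} = 3.284.
T_slack = T_tight / e^{μβ} = 2630 / 3.284 = 801 N.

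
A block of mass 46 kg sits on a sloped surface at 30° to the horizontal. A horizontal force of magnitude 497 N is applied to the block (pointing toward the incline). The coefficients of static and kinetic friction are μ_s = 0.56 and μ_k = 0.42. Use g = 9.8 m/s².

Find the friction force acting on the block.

f ≈ 205 N (down the incline)

Resolve perpendicular to the incline: N = m g cos θ + P sin θ = 46×9.8×cos 30° + 497×sin 30° = 638.9 N.
Parallel to the incline: P cos θ − m g sin θ = 430.4 − 225.4 = 205 N; the friction needed to balance this is 205 N acting down the slope.
Maximum static friction: μ_s N = 0.56 × 638.9 = 357.8 N.
|f_req| = 205 ≤ 357.8 N → the block is in equilibrium; friction equals the required value.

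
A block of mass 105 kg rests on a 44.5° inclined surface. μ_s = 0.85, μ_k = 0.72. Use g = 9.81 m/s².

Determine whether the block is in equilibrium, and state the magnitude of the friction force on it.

N = m g cos θ = 735 N.
Down-slope weight component: m g sin θ = 722 N.
μ_s N = 624 N.
722 > 624 N, so it slides; kinetic friction f = μ_k N = 0.72×735 = 529 N.

f ≈ 529 N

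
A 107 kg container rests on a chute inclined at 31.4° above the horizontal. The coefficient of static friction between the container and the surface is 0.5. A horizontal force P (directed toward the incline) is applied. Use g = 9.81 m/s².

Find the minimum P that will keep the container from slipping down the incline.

The container tends to slide down (tan θ > μ_s), so at the point of impending slip friction acts up-slope at its limit: f = μ_s N.
Perpendicular to the incline: N = m g cos θ + P sin θ.
Along the incline: P cos θ + μ_s N = m g sin θ, i.e. P cos θ + μ_s (m g cos θ + P sin θ) = m g sin θ.
Solving, P (cos θ + μ_s sin θ) = m g (sin θ − μ_s cos θ), so P = 1050×0.09423/1.114 = 88.8 N.

P_min ≈ 88.8 N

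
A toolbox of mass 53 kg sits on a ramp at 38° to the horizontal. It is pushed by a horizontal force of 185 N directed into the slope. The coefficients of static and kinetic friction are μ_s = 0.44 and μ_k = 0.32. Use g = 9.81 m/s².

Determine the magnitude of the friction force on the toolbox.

f ≈ 174 N (up the incline)

Resolve perpendicular to the incline: N = m g cos θ + P sin θ = 53×9.81×cos 38° + 185×sin 38° = 523.6 N.
Parallel to the incline: P cos θ − m g sin θ = 145.8 − 320.1 = -174.3 N; the friction needed to balance this is 174.3 N acting up the slope.
The limit of static friction is μ_s N = 230.4 N.
|f_req| = 174.3 ≤ 230.4 N → the toolbox is in equilibrium; friction equals the required value.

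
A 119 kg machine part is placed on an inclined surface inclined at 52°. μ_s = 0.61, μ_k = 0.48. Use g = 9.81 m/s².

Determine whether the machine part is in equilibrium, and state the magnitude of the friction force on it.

N = m g cos θ = 719 N.
Down-slope weight component: m g sin θ = 920 N.
μ_s N = 438 N.
920 > 438 N, so it slides; kinetic friction f = μ_k N = 0.48×719 = 345 N.

f ≈ 345 N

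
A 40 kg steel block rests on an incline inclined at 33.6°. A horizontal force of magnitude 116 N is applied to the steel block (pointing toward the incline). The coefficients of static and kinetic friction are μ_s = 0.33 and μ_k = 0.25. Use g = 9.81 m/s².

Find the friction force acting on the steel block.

f ≈ 121 N (up the incline)

Normal direction: N = m g cos θ + P sin θ = 391 N.
Along the incline, the net driving force (taking up-slope positive) is P cos θ − m g sin θ = 96.62 − 217.2 = -120.5 N, so equilibrium requires friction f = 120.5 N (up-slope).
The limit of static friction is μ_s N = 129 N.
|f_req| = 120.5 ≤ 129 N → the steel block is in equilibrium; friction equals the required value.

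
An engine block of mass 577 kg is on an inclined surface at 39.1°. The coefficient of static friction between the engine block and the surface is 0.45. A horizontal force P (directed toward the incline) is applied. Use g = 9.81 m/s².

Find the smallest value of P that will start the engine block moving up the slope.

At impending motion up the slope, friction acts down-slope at its limit: f = μ_s N.
Perpendicular to the incline: N = m g cos θ + P sin θ.
Along the incline: P cos θ = m g sin θ + μ_s N = m g sin θ + μ_s (m g cos θ + P sin θ).
Solving, P (cos θ − μ_s sin θ) = m g (sin θ + μ_s cos θ), so P = 577×9.81×(sin 39.1° + 0.45 cos 39.1°)/(cos 39.1° − 0.45 sin 39.1°) = 5660×0.9799/0.4922 = 11300 N.

P ≈ 11300 N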